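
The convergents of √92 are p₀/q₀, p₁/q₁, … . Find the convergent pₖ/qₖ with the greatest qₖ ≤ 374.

1151/120

√92 = [9; 1, 1, 2, 4, 2, 1, 1, 18, …] (period length 8).
Convergents:
  p_0/q_0 = 9/1
  p_1/q_1 = 10/1
  p_2/q_2 = 19/2
  p_3/q_3 = 48/5
  p_4/q_4 = 211/22
  p_5/q_5 = 470/49
  p_6/q_6 = 681/71
  p_7/q_7 = 1151/120
  p_8/q_8 = 21399/2231
q_7 = 120 ≤ 374 < 2231 = q_8, so the answer is 1151/120.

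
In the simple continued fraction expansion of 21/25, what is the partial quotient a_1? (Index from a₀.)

1

21 = 0·25 + 21   →  a_0 = 0
25 = 1·21 + 4   →  a_1 = 1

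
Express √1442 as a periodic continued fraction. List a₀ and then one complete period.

[37; 1, 36, 1, 74]

a₀ = ⌊√1442⌋ = 37.
With m₀=0, d₀=1 and mₖ₊₁ = dₖaₖ − mₖ, dₖ₊₁ = (n − mₖ₊₁²)/dₖ, aₖ₊₁ = ⌊(a₀+mₖ₊₁)/dₖ₊₁⌋:
  k=1: m=37, d=73, a=1
  k=2: m=36, d=2, a=36
  k=3: m=36, d=73, a=1
  k=4: m=37, d=1, a=74
d=1 and a=2a₀=74 at k=4, so the next step gives (m, d) = (37, 73) again — its k=1 value — and the period has length 4.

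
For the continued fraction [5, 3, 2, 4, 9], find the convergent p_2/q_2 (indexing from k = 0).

37/7

Using pₖ = aₖpₖ₋₁ + pₖ₋₂, qₖ = aₖqₖ₋₁ + qₖ₋₂ (with p₋₁=1, p₋₂=0, q₋₁=0, q₋₂=1):
  k=0: a=5, p=5, q=1
  k=1: a=3, p=16, q=3
  k=2: a=2, p=37, q=7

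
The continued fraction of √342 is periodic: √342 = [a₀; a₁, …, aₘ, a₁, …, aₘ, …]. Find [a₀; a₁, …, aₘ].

[18; 2, 36]

a₀ = ⌊√342⌋ = 18.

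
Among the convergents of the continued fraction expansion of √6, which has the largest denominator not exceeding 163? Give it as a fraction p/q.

√6 = [2; 2, 4, …] (period length 2).
Convergents:
  p_0/q_0 = 2/1
  p_1/q_1 = 5/2
  p_2/q_2 = 22/9
  p_3/q_3 = 49/20
  p_4/q_4 = 218/89
  p_5/q_5 = 485/198
q_4 = 89 ≤ 163 < 198 = q_5, so the answer is 218/89.

218/89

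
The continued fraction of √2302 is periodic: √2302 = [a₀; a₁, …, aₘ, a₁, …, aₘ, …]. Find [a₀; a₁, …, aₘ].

a₀ = ⌊√2302⌋ = 47.
With m₀=0, d₀=1 and mₖ₊₁ = dₖaₖ − mₖ, dₖ₊₁ = (n − mₖ₊₁²)/dₖ, aₖ₊₁ = ⌊(a₀+mₖ₊₁)/dₖ₊₁⌋:
  k=1: m=47, d=93, a=1
  k=2: m=46, d=2, a=46
  k=3: m=46, d=93, a=1
  k=4: m=47, d=1, a=94
d=1 and a=2a₀=94 at k=4, so the next step gives (m, d) = (47, 93) again — its k=1 value — and the period has length 4.

[47; 1, 46, 1, 94]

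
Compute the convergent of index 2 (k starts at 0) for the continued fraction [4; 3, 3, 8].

43/10

Using pₖ = aₖpₖ₋₁ + pₖ₋₂, qₖ = aₖqₖ₋₁ + qₖ₋₂ (with p₋₁=1, p₋₂=0, q₋₁=0, q₋₂=1):
  k=0: a=4, p=4, q=1
  k=1: a=3, p=13, q=3
  k=2: a=3, p=43, q=10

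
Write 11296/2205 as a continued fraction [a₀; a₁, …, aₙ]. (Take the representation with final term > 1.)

11296 = 5×2205 + 271
2205 = 8×271 + 37
271 = 7×37 + 12
37 = 3×12 + 1
12 = 12×1 + 0  (stop)
So 11296/2205 = [5; 8, 7, 3, 12].

[5; 8, 7, 3, 12]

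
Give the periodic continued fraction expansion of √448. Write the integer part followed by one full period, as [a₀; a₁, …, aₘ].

[21; 6, 42]

a₀ = ⌊√448⌋ = 21.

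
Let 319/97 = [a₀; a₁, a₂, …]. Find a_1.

319 = 3·97 + 28   →  a_0 = 3
97 = 3·28 + 13   →  a_1 = 3

3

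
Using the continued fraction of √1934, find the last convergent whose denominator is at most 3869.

168301/3827

√1934 = [43; 1, 42, 1, 86, …] (period length 4).
Convergents:
  p_0/q_0 = 43/1
  p_1/q_1 = 44/1
  p_2/q_2 = 1891/43
  p_3/q_3 = 1935/44
  p_4/q_4 = 168301/3827
  p_5/q_5 = 170236/3871
q_4 = 3827 ≤ 3869 < 3871 = q_5, so the answer is 168301/3827.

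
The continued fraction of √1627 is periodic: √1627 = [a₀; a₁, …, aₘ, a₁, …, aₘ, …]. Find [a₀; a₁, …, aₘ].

[40; 2, 1, 39, 1, 2, 80]

a₀ = ⌊√1627⌋ = 40.
With m₀=0, d₀=1 and mₖ₊₁ = dₖaₖ − mₖ, dₖ₊₁ = (n − mₖ₊₁²)/dₖ, aₖ₊₁ = ⌊(a₀+mₖ₊₁)/dₖ₊₁⌋:
  k=1: m=40, d=27, a=2
  k=2: m=14, d=53, a=1
  k=3: m=39, d=2, a=39
  k=4: m=39, d=53, a=1
  k=5: m=14, d=27, a=2
  k=6: m=40, d=1, a=80
d=1 and a=2a₀=80 at k=6, so the next step gives (m, d) = (40, 27) again — its k=1 value — and the period has length 6.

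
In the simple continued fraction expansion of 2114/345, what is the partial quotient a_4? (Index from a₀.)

3

2114 = 6·345 + 44   →  a_0 = 6
345 = 7·44 + 37   →  a_1 = 7
44 = 1·37 + 7   →  a_2 = 1
37 = 5·7 + 2   →  a_3 = 5
7 = 3·2 + 1   →  a_4 = 3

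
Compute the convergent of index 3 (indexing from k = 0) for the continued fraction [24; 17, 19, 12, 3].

Using pₖ = aₖpₖ₋₁ + pₖ₋₂, qₖ = aₖqₖ₋₁ + qₖ₋₂ (with p₋₁=1, p₋₂=0, q₋₁=0, q₋₂=1):
  k=0: a=24, p=24, q=1
  k=1: a=17, p=409, q=17
  k=2: a=19, p=7795, q=324
  k=3: a=12, p=93949, q=3905

93949/3905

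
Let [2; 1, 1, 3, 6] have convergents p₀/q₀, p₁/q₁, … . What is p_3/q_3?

18/7

Using pₖ = aₖpₖ₋₁ + pₖ₋₂, qₖ = aₖqₖ₋₁ + qₖ₋₂ (with p₋₁=1, p₋₂=0, q₋₁=0, q₋₂=1):
  k=0: a=2, p=2, q=1
  k=1: a=1, p=3, q=1
  k=2: a=1, p=5, q=2
  k=3: a=3, p=18, q=7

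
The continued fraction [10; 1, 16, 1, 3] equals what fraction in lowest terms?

777/71

Using pₖ = aₖpₖ₋₁ + pₖ₋₂ and qₖ = aₖqₖ₋₁ + qₖ₋₂:
  k=0: a=10, p=10, q=1
  k=1: a=1, p=11, q=1
  k=2: a=16, p=186, q=17
  k=3: a=1, p=197, q=18
  k=4: a=3, p=777, q=71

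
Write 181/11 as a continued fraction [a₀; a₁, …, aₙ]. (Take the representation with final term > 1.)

[16; 2, 5]

181 = 16*11 + 5
11 = 2*5 + 1
5 = 5*1 + 0  (stop)
So 181/11 = [16; 2, 5].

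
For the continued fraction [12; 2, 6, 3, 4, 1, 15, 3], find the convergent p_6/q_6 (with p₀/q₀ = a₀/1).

Using pₖ = aₖpₖ₋₁ + pₖ₋₂, qₖ = aₖqₖ₋₁ + qₖ₋₂ (with p₋₁=1, p₋₂=0, q₋₁=0, q₋₂=1):
  k=0: a=12, p=12, q=1
  k=1: a=2, p=25, q=2
  k=2: a=6, p=162, q=13
  k=3: a=3, p=511, q=41
  k=4: a=4, p=2206, q=177
  k=5: a=1, p=2717, q=218
  k=6: a=15, p=42961, q=3447

42961/3447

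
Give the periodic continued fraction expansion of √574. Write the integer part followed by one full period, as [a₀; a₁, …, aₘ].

[23; 1, 22, 1, 46]

a₀ = ⌊√574⌋ = 23.
With m₀=0, d₀=1 and mₖ₊₁ = dₖaₖ − mₖ, dₖ₊₁ = (n − mₖ₊₁²)/dₖ, aₖ₊₁ = ⌊(a₀+mₖ₊₁)/dₖ₊₁⌋:
  k=1: m=23, d=45, a=1
  k=2: m=22, d=2, a=22
  k=3: m=22, d=45, a=1
  k=4: m=23, d=1, a=46
d=1 and a=2a₀=46 at k=4, so the next step gives (m, d) = (23, 45) again — its k=1 value — and the period has length 4.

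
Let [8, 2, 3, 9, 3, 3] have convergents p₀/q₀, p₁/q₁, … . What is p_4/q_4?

1703/202

Using pₖ = aₖpₖ₋₁ + pₖ₋₂, qₖ = aₖqₖ₋₁ + qₖ₋₂ (with p₋₁=1, p₋₂=0, q₋₁=0, q₋₂=1):
  k=0: a=8, p=8, q=1
  k=1: a=2, p=17, q=2
  k=2: a=3, p=59, q=7
  k=3: a=9, p=548, q=65
  k=4: a=3, p=1703, q=202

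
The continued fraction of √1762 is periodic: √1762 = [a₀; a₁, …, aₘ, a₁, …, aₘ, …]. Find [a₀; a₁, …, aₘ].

a₀ = ⌊√1762⌋ = 41.
With m₀=0, d₀=1 and mₖ₊₁ = dₖaₖ − mₖ, dₖ₊₁ = (n − mₖ₊₁²)/dₖ, aₖ₊₁ = ⌊(a₀+mₖ₊₁)/dₖ₊₁⌋:
  k=1: m=41, d=81, a=1
  k=2: m=40, d=2, a=40
  k=3: m=40, d=81, a=1
  k=4: m=41, d=1, a=82
d=1 and a=2a₀=82 at k=4, so the next step gives (m, d) = (41, 81) again — its k=1 value — and the period has length 4.

[41; 1, 40, 1, 82]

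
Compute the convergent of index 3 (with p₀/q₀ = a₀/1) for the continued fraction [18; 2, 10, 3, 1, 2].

1201/65

Using pₖ = aₖpₖ₋₁ + pₖ₋₂, qₖ = aₖqₖ₋₁ + qₖ₋₂ (with p₋₁=1, p₋₂=0, q₋₁=0, q₋₂=1):
  k=0: a=18, p=18, q=1
  k=1: a=2, p=37, q=2
  k=2: a=10, p=388, q=21
  k=3: a=3, p=1201, q=65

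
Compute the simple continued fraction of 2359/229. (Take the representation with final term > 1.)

2359 = 10·229 + 69
229 = 3·69 + 22
69 = 3·22 + 3
22 = 7·3 + 1
3 = 3·1 + 0  (stop)
So 2359/229 = [10; 3, 3, 7, 3].

[10; 3, 3, 7, 3]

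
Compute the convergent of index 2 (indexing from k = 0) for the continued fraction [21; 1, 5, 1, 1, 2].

131/6

Using pₖ = aₖpₖ₋₁ + pₖ₋₂, qₖ = aₖqₖ₋₁ + qₖ₋₂ (with p₋₁=1, p₋₂=0, q₋₁=0, q₋₂=1):
  k=0: a=21, p=21, q=1
  k=1: a=1, p=22, q=1
  k=2: a=5, p=131, q=6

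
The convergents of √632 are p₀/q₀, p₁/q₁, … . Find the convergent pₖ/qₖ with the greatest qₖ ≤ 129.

√632 = [25; 7, 6, 7, 50, …] (period length 4).
Convergents:
  p_0/q_0 = 25/1
  p_1/q_1 = 176/7
  p_2/q_2 = 1081/43
  p_3/q_3 = 7743/308
q_2 = 43 ≤ 129 < 308 = q_3, so the answer is 1081/43.

1081/43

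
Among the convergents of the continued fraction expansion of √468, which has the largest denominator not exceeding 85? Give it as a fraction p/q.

649/30

√468 = [21; 1, 1, 1, 2, 1, 1, 1, 42, …] (period length 8).
Convergents:
  p_0/q_0 = 21/1
  p_1/q_1 = 22/1
  p_2/q_2 = 43/2
  p_3/q_3 = 65/3
  p_4/q_4 = 173/8
  p_5/q_5 = 238/11
  p_6/q_6 = 411/19
  p_7/q_7 = 649/30
  p_8/q_8 = 27669/1279
q_7 = 30 ≤ 85 < 1279 = q_8, so the answer is 649/30.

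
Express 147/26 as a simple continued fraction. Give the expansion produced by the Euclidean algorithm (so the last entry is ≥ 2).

[5; 1, 1, 1, 8]

147 = 5*26 + 17
26 = 1*17 + 9
17 = 1*9 + 8
9 = 1*8 + 1
8 = 8*1 + 0  (stop)
So 147/26 = [5; 1, 1, 1, 8].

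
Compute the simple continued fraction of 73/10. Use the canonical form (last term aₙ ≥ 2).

73 = 7×10 + 3
10 = 3×3 + 1
3 = 3×1 + 0  (stop)
So 73/10 = [7; 3, 3].

[7; 3, 3]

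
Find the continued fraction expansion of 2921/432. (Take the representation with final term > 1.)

[6; 1, 3, 5, 6, 1, 2]

2921 = 6×432 + 329
432 = 1×329 + 103
329 = 3×103 + 20
103 = 5×20 + 3
20 = 6×3 + 2
3 = 1×2 + 1
2 = 2×1 + 0  (stop)
So 2921/432 = [6; 1, 3, 5, 6, 1, 2].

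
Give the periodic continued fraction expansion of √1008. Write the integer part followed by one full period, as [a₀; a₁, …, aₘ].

[31; 1, 2, 1, 62]

a₀ = ⌊√1008⌋ = 31.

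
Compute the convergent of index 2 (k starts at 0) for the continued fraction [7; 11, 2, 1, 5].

Using pₖ = aₖpₖ₋₁ + pₖ₋₂, qₖ = aₖqₖ₋₁ + qₖ₋₂ (with p₋₁=1, p₋₂=0, q₋₁=0, q₋₂=1):
  k=0: a=7, p=7, q=1
  k=1: a=11, p=78, q=11
  k=2: a=2, p=163, q=23

163/23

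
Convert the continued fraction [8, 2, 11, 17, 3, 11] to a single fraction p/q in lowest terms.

115433/13615

Fold from the inside: start with 11/1.
  3 + 1/11 = 34/11
  17 + 11/34 = 589/34
  11 + 34/589 = 6513/589
  2 + 589/6513 = 13615/6513
  8 + 6513/13615 = 115433/13615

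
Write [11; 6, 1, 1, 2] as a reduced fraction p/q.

368/33

Using pₖ = aₖpₖ₋₁ + pₖ₋₂ and qₖ = aₖqₖ₋₁ + qₖ₋₂:
  k=0: a=11, p=11, q=1
  k=1: a=6, p=67, q=6
  k=2: a=1, p=78, q=7
  k=3: a=1, p=145, q=13
  k=4: a=2, p=368, q=33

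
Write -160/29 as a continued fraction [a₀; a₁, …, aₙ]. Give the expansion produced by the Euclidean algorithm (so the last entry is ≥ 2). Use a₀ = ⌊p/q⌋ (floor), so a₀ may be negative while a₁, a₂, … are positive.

-160 = -6×29 + 14
29 = 2×14 + 1
14 = 14×1 + 0  (stop)
So -160/29 = [-6; 2, 14].

[-6; 2, 14]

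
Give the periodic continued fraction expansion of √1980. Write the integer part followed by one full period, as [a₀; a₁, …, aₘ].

a₀ = ⌊√1980⌋ = 44.

[44; 2, 88]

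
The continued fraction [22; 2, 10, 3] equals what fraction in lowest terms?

1461/65

Fold from the inside: start with 3/1.
  10 + 1/3 = 31/3
  2 + 3/31 = 65/31
  22 + 31/65 = 1461/65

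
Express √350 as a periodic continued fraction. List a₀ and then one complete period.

[18; 1, 2, 2, 2, 1, 36]

a₀ = ⌊√350⌋ = 18.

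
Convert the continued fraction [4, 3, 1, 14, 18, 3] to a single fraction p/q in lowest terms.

Using pₖ = aₖpₖ₋₁ + pₖ₋₂ and qₖ = aₖqₖ₋₁ + qₖ₋₂:
  k=0: a=4, p=4, q=1
  k=1: a=3, p=13, q=3
  k=2: a=1, p=17, q=4
  k=3: a=14, p=251, q=59
  k=4: a=18, p=4535, q=1066
  k=5: a=3, p=13856, q=3257

13856/3257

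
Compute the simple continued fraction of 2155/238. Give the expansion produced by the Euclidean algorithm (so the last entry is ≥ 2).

2155 = 9·238 + 13
238 = 18·13 + 4
13 = 3·4 + 1
4 = 4·1 + 0  (stop)
So 2155/238 = [9; 18, 3, 4].

[9; 18, 3, 4]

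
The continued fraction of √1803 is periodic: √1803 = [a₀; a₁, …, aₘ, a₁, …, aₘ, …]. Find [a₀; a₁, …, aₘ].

a₀ = ⌊√1803⌋ = 42.
With m₀=0, d₀=1 and mₖ₊₁ = dₖaₖ − mₖ, dₖ₊₁ = (n − mₖ₊₁²)/dₖ, aₖ₊₁ = ⌊(a₀+mₖ₊₁)/dₖ₊₁⌋:
  k=1: m=42, d=39, a=2
  k=2: m=36, d=13, a=6
  k=3: m=42, d=3, a=28
  k=4: m=42, d=13, a=6
  k=5: m=36, d=39, a=2
  k=6: m=42, d=1, a=84
d=1 and a=2a₀=84 at k=6, so the next step gives (m, d) = (42, 39) again — its k=1 value — and the period has length 6.

[42; 2, 6, 28, 6, 2, 84]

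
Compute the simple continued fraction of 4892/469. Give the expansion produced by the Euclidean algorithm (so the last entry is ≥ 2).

[10; 2, 3, 9, 3, 2]

4892 = 10*469 + 202
469 = 2*202 + 65
202 = 3*65 + 7
65 = 9*7 + 2
7 = 3*2 + 1
2 = 2*1 + 0  (stop)
So 4892/469 = [10; 2, 3, 9, 3, 2].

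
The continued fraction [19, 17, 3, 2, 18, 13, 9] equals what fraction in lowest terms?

Fold from the inside: start with 9/1.
  13 + 1/9 = 118/9
  18 + 9/118 = 2133/118
  2 + 118/2133 = 4384/2133
  3 + 2133/4384 = 15285/4384
  17 + 4384/15285 = 264229/15285
  19 + 15285/264229 = 5035636/264229

5035636/264229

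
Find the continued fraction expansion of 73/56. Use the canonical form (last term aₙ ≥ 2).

73 = 1·56 + 17
56 = 3·17 + 5
17 = 3·5 + 2
5 = 2·2 + 1
2 = 2·1 + 0  (stop)
So 73/56 = [1; 3, 3, 2, 2].

[1; 3, 3, 2, 2]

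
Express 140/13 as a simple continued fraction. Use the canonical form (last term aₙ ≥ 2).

[10; 1, 3, 3]

140 = 10·13 + 10
13 = 1·10 + 3
10 = 3·3 + 1
3 = 3·1 + 0  (stop)
So 140/13 = [10; 1, 3, 3].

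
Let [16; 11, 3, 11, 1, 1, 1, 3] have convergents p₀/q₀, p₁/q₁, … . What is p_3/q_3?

Using pₖ = aₖpₖ₋₁ + pₖ₋₂, qₖ = aₖqₖ₋₁ + qₖ₋₂ (with p₋₁=1, p₋₂=0, q₋₁=0, q₋₂=1):
  k=0: a=16, p=16, q=1
  k=1: a=11, p=177, q=11
  k=2: a=3, p=547, q=34
  k=3: a=11, p=6194, q=385

6194/385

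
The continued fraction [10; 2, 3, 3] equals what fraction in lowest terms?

240/23

Fold from the inside: start with 3/1.
  3 + 1/3 = 10/3
  2 + 3/10 = 23/10
  10 + 10/23 = 240/23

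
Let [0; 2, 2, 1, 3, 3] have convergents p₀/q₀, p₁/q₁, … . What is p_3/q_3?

Using pₖ = aₖpₖ₋₁ + pₖ₋₂, qₖ = aₖqₖ₋₁ + qₖ₋₂ (with p₋₁=1, p₋₂=0, q₋₁=0, q₋₂=1):
  k=0: a=0, p=0, q=1
  k=1: a=2, p=1, q=2
  k=2: a=2, p=2, q=5
  k=3: a=1, p=3, q=7

3/7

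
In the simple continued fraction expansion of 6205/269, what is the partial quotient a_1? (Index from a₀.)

6205 = 23·269 + 18   →  a_0 = 23
269 = 14·18 + 17   →  a_1 = 14

14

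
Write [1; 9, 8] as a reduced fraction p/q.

Fold from the inside: start with 8/1.
  9 + 1/8 = 73/8
  1 + 8/73 = 81/73

81/73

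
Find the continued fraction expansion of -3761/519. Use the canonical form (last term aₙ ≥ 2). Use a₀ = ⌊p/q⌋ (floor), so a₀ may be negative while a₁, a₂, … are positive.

-3761 = -8·519 + 391
519 = 1·391 + 128
391 = 3·128 + 7
128 = 18·7 + 2
7 = 3·2 + 1
2 = 2·1 + 0  (stop)
So -3761/519 = [-8; 1, 3, 18, 3, 2].

[-8; 1, 3, 18, 3, 2]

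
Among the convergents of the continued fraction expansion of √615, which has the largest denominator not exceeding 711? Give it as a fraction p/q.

√615 = [24; 1, 3, 1, 48, …] (period length 4).
Convergents:
  p_0/q_0 = 24/1
  p_1/q_1 = 25/1
  p_2/q_2 = 99/4
  p_3/q_3 = 124/5
  p_4/q_4 = 6051/244
  p_5/q_5 = 6175/249
  p_6/q_6 = 24576/991
q_5 = 249 ≤ 711 < 991 = q_6, so the answer is 6175/249.

6175/249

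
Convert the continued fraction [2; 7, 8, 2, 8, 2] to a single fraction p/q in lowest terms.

4647/2171

Using pₖ = aₖpₖ₋₁ + pₖ₋₂ and qₖ = aₖqₖ₋₁ + qₖ₋₂:
  k=0: a=2, p=2, q=1
  k=1: a=7, p=15, q=7
  k=2: a=8, p=122, q=57
  k=3: a=2, p=259, q=121
  k=4: a=8, p=2194, q=1025
  k=5: a=2, p=4647, q=2171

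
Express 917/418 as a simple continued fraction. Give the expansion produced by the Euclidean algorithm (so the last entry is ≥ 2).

917 = 2×418 + 81
418 = 5×81 + 13
81 = 6×13 + 3
13 = 4×3 + 1
3 = 3×1 + 0  (stop)
So 917/418 = [2; 5, 6, 4, 3].

[2; 5, 6, 4, 3]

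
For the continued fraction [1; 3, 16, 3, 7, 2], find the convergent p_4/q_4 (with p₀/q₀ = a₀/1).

1458/1099

Using pₖ = aₖpₖ₋₁ + pₖ₋₂, qₖ = aₖqₖ₋₁ + qₖ₋₂ (with p₋₁=1, p₋₂=0, q₋₁=0, q₋₂=1):
  k=0: a=1, p=1, q=1
  k=1: a=3, p=4, q=3
  k=2: a=16, p=65, q=49
  k=3: a=3, p=199, q=150
  k=4: a=7, p=1458, q=1099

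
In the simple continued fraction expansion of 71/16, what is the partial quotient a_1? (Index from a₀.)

71 = 4·16 + 7   →  a_0 = 4
16 = 2·7 + 2   →  a_1 = 2

2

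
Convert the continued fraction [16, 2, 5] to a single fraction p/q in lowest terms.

Using pₖ = aₖpₖ₋₁ + pₖ₋₂ and qₖ = aₖqₖ₋₁ + qₖ₋₂:
  k=0: a=16, p=16, q=1
  k=1: a=2, p=33, q=2
  k=2: a=5, p=181, q=11

181/11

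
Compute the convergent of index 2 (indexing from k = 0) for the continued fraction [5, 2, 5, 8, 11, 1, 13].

Using pₖ = aₖpₖ₋₁ + pₖ₋₂, qₖ = aₖqₖ₋₁ + qₖ₋₂ (with p₋₁=1, p₋₂=0, q₋₁=0, q₋₂=1):
  k=0: a=5, p=5, q=1
  k=1: a=2, p=11, q=2
  k=2: a=5, p=60, q=11

60/11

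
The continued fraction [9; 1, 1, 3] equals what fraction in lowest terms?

Using pₖ = aₖpₖ₋₁ + pₖ₋₂ and qₖ = aₖqₖ₋₁ + qₖ₋₂:
  k=0: a=9, p=9, q=1
  k=1: a=1, p=10, q=1
  k=2: a=1, p=19, q=2
  k=3: a=3, p=67, q=7

67/7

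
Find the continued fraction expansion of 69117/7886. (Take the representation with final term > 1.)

69117 = 8*7886 + 6029
7886 = 1*6029 + 1857
6029 = 3*1857 + 458
1857 = 4*458 + 25
458 = 18*25 + 8
25 = 3*8 + 1
8 = 8*1 + 0  (stop)
So 69117/7886 = [8; 1, 3, 4, 18, 3, 8].

[8; 1, 3, 4, 18, 3, 8]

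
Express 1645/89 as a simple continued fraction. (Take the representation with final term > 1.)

[18; 2, 14, 3]

1645 = 18×89 + 43
89 = 2×43 + 3
43 = 14×3 + 1
3 = 3×1 + 0  (stop)
So 1645/89 = [18; 2, 14, 3].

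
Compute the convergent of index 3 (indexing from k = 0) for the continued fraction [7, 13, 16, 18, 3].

Using pₖ = aₖpₖ₋₁ + pₖ₋₂, qₖ = aₖqₖ₋₁ + qₖ₋₂ (with p₋₁=1, p₋₂=0, q₋₁=0, q₋₂=1):
  k=0: a=7, p=7, q=1
  k=1: a=13, p=92, q=13
  k=2: a=16, p=1479, q=209
  k=3: a=18, p=26714, q=3775

26714/3775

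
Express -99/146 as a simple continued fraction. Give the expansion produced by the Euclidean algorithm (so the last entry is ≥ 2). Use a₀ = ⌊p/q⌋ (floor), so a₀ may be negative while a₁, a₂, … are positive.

-99 = -1*146 + 47
146 = 3*47 + 5
47 = 9*5 + 2
5 = 2*2 + 1
2 = 2*1 + 0  (stop)
So -99/146 = [-1; 3, 9, 2, 2].

[-1; 3, 9, 2, 2]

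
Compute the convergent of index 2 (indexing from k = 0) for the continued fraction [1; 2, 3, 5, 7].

Using pₖ = aₖpₖ₋₁ + pₖ₋₂, qₖ = aₖqₖ₋₁ + qₖ₋₂ (with p₋₁=1, p₋₂=0, q₋₁=0, q₋₂=1):
  k=0: a=1, p=1, q=1
  k=1: a=2, p=3, q=2
  k=2: a=3, p=10, q=7

10/7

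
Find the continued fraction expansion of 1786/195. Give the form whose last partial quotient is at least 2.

[9; 6, 3, 2, 4]

1786 = 9*195 + 31
195 = 6*31 + 9
31 = 3*9 + 4
9 = 2*4 + 1
4 = 4*1 + 0  (stop)
So 1786/195 = [9; 6, 3, 2, 4].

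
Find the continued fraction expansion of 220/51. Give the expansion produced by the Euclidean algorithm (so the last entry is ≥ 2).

220 = 4*51 + 16
51 = 3*16 + 3
16 = 5*3 + 1
3 = 3*1 + 0  (stop)
So 220/51 = [4; 3, 5, 3].

[4; 3, 5, 3]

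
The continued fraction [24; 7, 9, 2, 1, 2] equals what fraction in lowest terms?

Fold from the inside: start with 2/1.
  1 + 1/2 = 3/2
  2 + 2/3 = 8/3
  9 + 3/8 = 75/8
  7 + 8/75 = 533/75
  24 + 75/533 = 12867/533

12867/533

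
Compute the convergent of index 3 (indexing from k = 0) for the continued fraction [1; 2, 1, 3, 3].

Using pₖ = aₖpₖ₋₁ + pₖ₋₂, qₖ = aₖqₖ₋₁ + qₖ₋₂ (with p₋₁=1, p₋₂=0, q₋₁=0, q₋₂=1):
  k=0: a=1, p=1, q=1
  k=1: a=2, p=3, q=2
  k=2: a=1, p=4, q=3
  k=3: a=3, p=15, q=11

15/11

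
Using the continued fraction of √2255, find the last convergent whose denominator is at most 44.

√2255 = [47; 2, 18, 2, 94, …] (period length 4).
Convergents:
  p_0/q_0 = 47/1
  p_1/q_1 = 95/2
  p_2/q_2 = 1757/37
  p_3/q_3 = 3609/76
q_2 = 37 ≤ 44 < 76 = q_3, so the answer is 1757/37.

1757/37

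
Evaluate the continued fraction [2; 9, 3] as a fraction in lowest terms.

Fold from the inside: start with 3/1.
  9 + 1/3 = 28/3
  2 + 3/28 = 59/28

59/28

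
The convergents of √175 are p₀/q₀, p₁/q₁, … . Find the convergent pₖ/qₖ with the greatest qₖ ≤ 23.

√175 = [13; 4, 2, 1, 2, 4, 26, …] (period length 6).
Convergents:
  p_0/q_0 = 13/1
  p_1/q_1 = 53/4
  p_2/q_2 = 119/9
  p_3/q_3 = 172/13
  p_4/q_4 = 463/35
q_3 = 13 ≤ 23 < 35 = q_4, so the answer is 172/13.

172/13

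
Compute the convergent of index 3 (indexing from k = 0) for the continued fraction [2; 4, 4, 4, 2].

Using pₖ = aₖpₖ₋₁ + pₖ₋₂, qₖ = aₖqₖ₋₁ + qₖ₋₂ (with p₋₁=1, p₋₂=0, q₋₁=0, q₋₂=1):
  k=0: a=2, p=2, q=1
  k=1: a=4, p=9, q=4
  k=2: a=4, p=38, q=17
  k=3: a=4, p=161, q=72

161/72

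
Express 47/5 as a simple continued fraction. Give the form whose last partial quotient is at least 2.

[9; 2, 2]

47 = 9*5 + 2
5 = 2*2 + 1
2 = 2*1 + 0  (stop)
So 47/5 = [9; 2, 2].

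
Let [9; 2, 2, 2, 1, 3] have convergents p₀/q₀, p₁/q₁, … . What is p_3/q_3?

Using pₖ = aₖpₖ₋₁ + pₖ₋₂, qₖ = aₖqₖ₋₁ + qₖ₋₂ (with p₋₁=1, p₋₂=0, q₋₁=0, q₋₂=1):
  k=0: a=9, p=9, q=1
  k=1: a=2, p=19, q=2
  k=2: a=2, p=47, q=5
  k=3: a=2, p=113, q=12

113/12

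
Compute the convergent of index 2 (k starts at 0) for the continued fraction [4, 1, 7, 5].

39/8

Using pₖ = aₖpₖ₋₁ + pₖ₋₂, qₖ = aₖqₖ₋₁ + qₖ₋₂ (with p₋₁=1, p₋₂=0, q₋₁=0, q₋₂=1):
  k=0: a=4, p=4, q=1
  k=1: a=1, p=5, q=1
  k=2: a=7, p=39, q=8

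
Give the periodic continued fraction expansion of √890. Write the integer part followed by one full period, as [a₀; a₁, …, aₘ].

[29; 1, 4, 1, 58]

a₀ = ⌊√890⌋ = 29.
With m₀=0, d₀=1 and mₖ₊₁ = dₖaₖ − mₖ, dₖ₊₁ = (n − mₖ₊₁²)/dₖ, aₖ₊₁ = ⌊(a₀+mₖ₊₁)/dₖ₊₁⌋:
  k=1: m=29, d=49, a=1
  k=2: m=20, d=10, a=4
  k=3: m=20, d=49, a=1
  k=4: m=29, d=1, a=58
d=1 and a=2a₀=58 at k=4, so the next step gives (m, d) = (29, 49) again — its k=1 value — and the period has length 4.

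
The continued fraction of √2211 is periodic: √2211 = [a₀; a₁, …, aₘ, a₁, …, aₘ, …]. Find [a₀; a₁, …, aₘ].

[47; 47, 94]

a₀ = ⌊√2211⌋ = 47.
With m₀=0, d₀=1 and mₖ₊₁ = dₖaₖ − mₖ, dₖ₊₁ = (n − mₖ₊₁²)/dₖ, aₖ₊₁ = ⌊(a₀+mₖ₊₁)/dₖ₊₁⌋:
  k=1: m=47, d=2, a=47
  k=2: m=47, d=1, a=94
d=1 and a=2a₀=94 at k=2, so the next step gives (m, d) = (47, 2) again — its k=1 value — and the period has length 2.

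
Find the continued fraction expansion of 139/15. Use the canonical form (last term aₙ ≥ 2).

[9; 3, 1, 3]

139 = 9·15 + 4
15 = 3·4 + 3
4 = 1·3 + 1
3 = 3·1 + 0  (stop)
So 139/15 = [9; 3, 1, 3].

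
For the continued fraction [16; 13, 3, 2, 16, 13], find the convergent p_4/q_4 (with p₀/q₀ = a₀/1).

24563/1528

Using pₖ = aₖpₖ₋₁ + pₖ₋₂, qₖ = aₖqₖ₋₁ + qₖ₋₂ (with p₋₁=1, p₋₂=0, q₋₁=0, q₋₂=1):
  k=0: a=16, p=16, q=1
  k=1: a=13, p=209, q=13
  k=2: a=3, p=643, q=40
  k=3: a=2, p=1495, q=93
  k=4: a=16, p=24563, q=1528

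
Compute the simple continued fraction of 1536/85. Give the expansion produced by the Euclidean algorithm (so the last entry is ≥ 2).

1536 = 18*85 + 6
85 = 14*6 + 1
6 = 6*1 + 0  (stop)
So 1536/85 = [18; 14, 6].

[18; 14, 6]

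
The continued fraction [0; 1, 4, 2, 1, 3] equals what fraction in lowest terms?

48/59

Using pₖ = aₖpₖ₋₁ + pₖ₋₂ and qₖ = aₖqₖ₋₁ + qₖ₋₂:
  k=0: a=0, p=0, q=1
  k=1: a=1, p=1, q=1
  k=2: a=4, p=4, q=5
  k=3: a=2, p=9, q=11
  k=4: a=1, p=13, q=16
  k=5: a=3, p=48, q=59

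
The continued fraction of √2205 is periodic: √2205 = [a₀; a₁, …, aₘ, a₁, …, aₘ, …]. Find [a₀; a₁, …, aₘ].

[46; 1, 22, 2, 22, 1, 92]

a₀ = ⌊√2205⌋ = 46.
With m₀=0, d₀=1 and mₖ₊₁ = dₖaₖ − mₖ, dₖ₊₁ = (n − mₖ₊₁²)/dₖ, aₖ₊₁ = ⌊(a₀+mₖ₊₁)/dₖ₊₁⌋:
  k=1: m=46, d=89, a=1
  k=2: m=43, d=4, a=22
  k=3: m=45, d=45, a=2
  k=4: m=45, d=4, a=22
  k=5: m=43, d=89, a=1
  k=6: m=46, d=1, a=92
d=1 and a=2a₀=92 at k=6, so the next step gives (m, d) = (46, 89) again — its k=1 value — and the period has length 6.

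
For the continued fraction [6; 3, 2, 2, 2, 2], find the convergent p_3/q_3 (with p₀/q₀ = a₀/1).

Using pₖ = aₖpₖ₋₁ + pₖ₋₂, qₖ = aₖqₖ₋₁ + qₖ₋₂ (with p₋₁=1, p₋₂=0, q₋₁=0, q₋₂=1):
  k=0: a=6, p=6, q=1
  k=1: a=3, p=19, q=3
  k=2: a=2, p=44, q=7
  k=3: a=2, p=107, q=17

107/17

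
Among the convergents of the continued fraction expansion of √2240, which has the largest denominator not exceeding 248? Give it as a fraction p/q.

10081/213

√2240 = [47; 3, 23, 3, 94, …] (period length 4).
Convergents:
  p_0/q_0 = 47/1
  p_1/q_1 = 142/3
  p_2/q_2 = 3313/70
  p_3/q_3 = 10081/213
  p_4/q_4 = 950927/20092
q_3 = 213 ≤ 248 < 20092 = q_4, so the answer is 10081/213.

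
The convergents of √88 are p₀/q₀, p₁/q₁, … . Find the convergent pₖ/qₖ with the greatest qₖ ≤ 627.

√88 = [9; 2, 1, 1, 1, 2, 18, …] (period length 6).
Convergents:
  p_0/q_0 = 9/1
  p_1/q_1 = 19/2
  p_2/q_2 = 28/3
  p_3/q_3 = 47/5
  p_4/q_4 = 75/8
  p_5/q_5 = 197/21
  p_6/q_6 = 3621/386
  p_7/q_7 = 7439/793
q_6 = 386 ≤ 627 < 793 = q_7, so the answer is 3621/386.

3621/386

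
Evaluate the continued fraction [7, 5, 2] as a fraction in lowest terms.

79/11

Using pₖ = aₖpₖ₋₁ + pₖ₋₂ and qₖ = aₖqₖ₋₁ + qₖ₋₂:
  k=0: a=7, p=7, q=1
  k=1: a=5, p=36, q=5
  k=2: a=2, p=79, q=11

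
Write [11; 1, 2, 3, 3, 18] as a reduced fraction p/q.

7065/604

Fold from the inside: start with 18/1.
  3 + 1/18 = 55/18
  3 + 18/55 = 183/55
  2 + 55/183 = 421/183
  1 + 183/421 = 604/421
  11 + 421/604 = 7065/604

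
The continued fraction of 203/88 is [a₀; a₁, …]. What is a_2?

3

203 = 2·88 + 27   →  a_0 = 2
88 = 3·27 + 7   →  a_1 = 3
27 = 3·7 + 6   →  a_2 = 3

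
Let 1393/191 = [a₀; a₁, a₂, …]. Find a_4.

3

1393 = 7·191 + 56   →  a_0 = 7
191 = 3·56 + 23   →  a_1 = 3
56 = 2·23 + 10   →  a_2 = 2
23 = 2·10 + 3   →  a_3 = 2
10 = 3·3 + 1   →  a_4 = 3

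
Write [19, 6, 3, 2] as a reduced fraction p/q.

843/44

Using pₖ = aₖpₖ₋₁ + pₖ₋₂ and qₖ = aₖqₖ₋₁ + qₖ₋₂:
  k=0: a=19, p=19, q=1
  k=1: a=6, p=115, q=6
  k=2: a=3, p=364, q=19
  k=3: a=2, p=843, q=44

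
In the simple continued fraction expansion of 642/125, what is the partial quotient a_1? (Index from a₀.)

642 = 5·125 + 17   →  a_0 = 5
125 = 7·17 + 6   →  a_1 = 7

7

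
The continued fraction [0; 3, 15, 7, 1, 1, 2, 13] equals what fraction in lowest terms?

7702/23615

Fold from the inside: start with 13/1.
  2 + 1/13 = 27/13
  1 + 13/27 = 40/27
  1 + 27/40 = 67/40
  7 + 40/67 = 509/67
  15 + 67/509 = 7702/509
  3 + 509/7702 = 23615/7702
  0 + 7702/23615 = 7702/23615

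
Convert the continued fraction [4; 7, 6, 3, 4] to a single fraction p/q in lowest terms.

2430/587

Using pₖ = aₖpₖ₋₁ + pₖ₋₂ and qₖ = aₖqₖ₋₁ + qₖ₋₂:
  k=0: a=4, p=4, q=1
  k=1: a=7, p=29, q=7
  k=2: a=6, p=178, q=43
  k=3: a=3, p=563, q=136
  k=4: a=4, p=2430, q=587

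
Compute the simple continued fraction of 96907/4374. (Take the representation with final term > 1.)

[22; 6, 2, 3, 1, 3, 1, 15]

96907 = 22*4374 + 679
4374 = 6*679 + 300
679 = 2*300 + 79
300 = 3*79 + 63
79 = 1*63 + 16
63 = 3*16 + 15
16 = 1*15 + 1
15 = 15*1 + 0  (stop)
So 96907/4374 = [22; 6, 2, 3, 1, 3, 1, 15].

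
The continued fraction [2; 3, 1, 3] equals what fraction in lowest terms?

34/15

Fold from the inside: start with 3/1.
  1 + 1/3 = 4/3
  3 + 3/4 = 15/4
  2 + 4/15 = 34/15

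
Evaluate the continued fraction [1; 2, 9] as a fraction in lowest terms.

Fold from the inside: start with 9/1.
  2 + 1/9 = 19/9
  1 + 9/19 = 28/19

28/19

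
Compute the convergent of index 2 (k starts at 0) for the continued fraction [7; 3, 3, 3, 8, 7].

73/10

Using pₖ = aₖpₖ₋₁ + pₖ₋₂, qₖ = aₖqₖ₋₁ + qₖ₋₂ (with p₋₁=1, p₋₂=0, q₋₁=0, q₋₂=1):
  k=0: a=7, p=7, q=1
  k=1: a=3, p=22, q=3
  k=2: a=3, p=73, q=10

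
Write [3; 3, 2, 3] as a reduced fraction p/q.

79/24

Using pₖ = aₖpₖ₋₁ + pₖ₋₂ and qₖ = aₖqₖ₋₁ + qₖ₋₂:
  k=0: a=3, p=3, q=1
  k=1: a=3, p=10, q=3
  k=2: a=2, p=23, q=7
  k=3: a=3, p=79, q=24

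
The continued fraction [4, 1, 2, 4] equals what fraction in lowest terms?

61/13

Using pₖ = aₖpₖ₋₁ + pₖ₋₂ and qₖ = aₖqₖ₋₁ + qₖ₋₂:
  k=0: a=4, p=4, q=1
  k=1: a=1, p=5, q=1
  k=2: a=2, p=14, q=3
  k=3: a=4, p=61, q=13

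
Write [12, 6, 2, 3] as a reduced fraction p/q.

Using pₖ = aₖpₖ₋₁ + pₖ₋₂ and qₖ = aₖqₖ₋₁ + qₖ₋₂:
  k=0: a=12, p=12, q=1
  k=1: a=6, p=73, q=6
  k=2: a=2, p=158, q=13
  k=3: a=3, p=547, q=45

547/45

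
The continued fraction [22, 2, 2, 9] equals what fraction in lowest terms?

Using pₖ = aₖpₖ₋₁ + pₖ₋₂ and qₖ = aₖqₖ₋₁ + qₖ₋₂:
  k=0: a=22, p=22, q=1
  k=1: a=2, p=45, q=2
  k=2: a=2, p=112, q=5
  k=3: a=9, p=1053, q=47

1053/47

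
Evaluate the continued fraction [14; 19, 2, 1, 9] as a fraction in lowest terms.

7883/561

Using pₖ = aₖpₖ₋₁ + pₖ₋₂ and qₖ = aₖqₖ₋₁ + qₖ₋₂:
  k=0: a=14, p=14, q=1
  k=1: a=19, p=267, q=19
  k=2: a=2, p=548, q=39
  k=3: a=1, p=815, q=58
  k=4: a=9, p=7883, q=561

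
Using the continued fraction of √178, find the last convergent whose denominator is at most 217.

√178 = [13; 2, 1, 12, 1, 2, 26, …] (period length 6).
Convergents:
  p_0/q_0 = 13/1
  p_1/q_1 = 27/2
  p_2/q_2 = 40/3
  p_3/q_3 = 507/38
  p_4/q_4 = 547/41
  p_5/q_5 = 1601/120
  p_6/q_6 = 42173/3161
q_5 = 120 ≤ 217 < 3161 = q_6, so the answer is 1601/120.

1601/120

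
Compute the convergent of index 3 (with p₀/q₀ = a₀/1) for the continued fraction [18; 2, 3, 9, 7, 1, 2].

Using pₖ = aₖpₖ₋₁ + pₖ₋₂, qₖ = aₖqₖ₋₁ + qₖ₋₂ (with p₋₁=1, p₋₂=0, q₋₁=0, q₋₂=1):
  k=0: a=18, p=18, q=1
  k=1: a=2, p=37, q=2
  k=2: a=3, p=129, q=7
  k=3: a=9, p=1198, q=65

1198/65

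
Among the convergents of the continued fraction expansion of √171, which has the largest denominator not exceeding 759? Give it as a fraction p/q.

√171 = [13; 13, 26, …] (period length 2).
Convergents:
  p_0/q_0 = 13/1
  p_1/q_1 = 170/13
  p_2/q_2 = 4433/339
  p_3/q_3 = 57799/4420
q_2 = 339 ≤ 759 < 4420 = q_3, so the answer is 4433/339.

4433/339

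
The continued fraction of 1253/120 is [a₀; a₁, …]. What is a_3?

1

1253 = 10·120 + 53   →  a_0 = 10
120 = 2·53 + 14   →  a_1 = 2
53 = 3·14 + 11   →  a_2 = 3
14 = 1·11 + 3   →  a_3 = 1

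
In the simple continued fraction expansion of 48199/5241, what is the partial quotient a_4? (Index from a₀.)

48199 = 9·5241 + 1030   →  a_0 = 9
5241 = 5·1030 + 91   →  a_1 = 5
1030 = 11·91 + 29   →  a_2 = 11
91 = 3·29 + 4   →  a_3 = 3
29 = 7·4 + 1   →  a_4 = 7

7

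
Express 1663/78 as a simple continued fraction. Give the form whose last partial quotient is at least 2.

1663 = 21*78 + 25
78 = 3*25 + 3
25 = 8*3 + 1
3 = 3*1 + 0  (stop)
So 1663/78 = [21; 3, 8, 3].

[21; 3, 8, 3]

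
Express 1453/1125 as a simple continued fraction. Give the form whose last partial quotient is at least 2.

[1; 3, 2, 3, 15, 3]

1453 = 1×1125 + 328
1125 = 3×328 + 141
328 = 2×141 + 46
141 = 3×46 + 3
46 = 15×3 + 1
3 = 3×1 + 0  (stop)
So 1453/1125 = [1; 3, 2, 3, 15, 3].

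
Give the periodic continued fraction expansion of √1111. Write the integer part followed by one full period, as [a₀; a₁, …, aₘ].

a₀ = ⌊√1111⌋ = 33.
With m₀=0, d₀=1 and mₖ₊₁ = dₖaₖ − mₖ, dₖ₊₁ = (n − mₖ₊₁²)/dₖ, aₖ₊₁ = ⌊(a₀+mₖ₊₁)/dₖ₊₁⌋:
  k=1: m=33, d=22, a=3
  k=2: m=33, d=1, a=66
d=1 and a=2a₀=66 at k=2, so the next step gives (m, d) = (33, 22) again — its k=1 value — and the period has length 2.

[33; 3, 66]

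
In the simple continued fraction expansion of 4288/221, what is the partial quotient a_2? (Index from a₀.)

2

4288 = 19·221 + 89   →  a_0 = 19
221 = 2·89 + 43   →  a_1 = 2
89 = 2·43 + 3   →  a_2 = 2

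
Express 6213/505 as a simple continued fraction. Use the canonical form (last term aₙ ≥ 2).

6213 = 12·505 + 153
505 = 3·153 + 46
153 = 3·46 + 15
46 = 3·15 + 1
15 = 15·1 + 0  (stop)
So 6213/505 = [12; 3, 3, 3, 15].

[12; 3, 3, 3, 15]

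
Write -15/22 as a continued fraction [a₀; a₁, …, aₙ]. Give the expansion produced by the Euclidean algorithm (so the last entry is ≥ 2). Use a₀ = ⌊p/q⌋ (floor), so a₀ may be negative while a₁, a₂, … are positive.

-15 = -1×22 + 7
22 = 3×7 + 1
7 = 7×1 + 0  (stop)
So -15/22 = [-1; 3, 7].

[-1; 3, 7]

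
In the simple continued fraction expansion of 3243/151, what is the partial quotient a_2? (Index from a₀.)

3243 = 21·151 + 72   →  a_0 = 21
151 = 2·72 + 7   →  a_1 = 2
72 = 10·7 + 2   →  a_2 = 10

10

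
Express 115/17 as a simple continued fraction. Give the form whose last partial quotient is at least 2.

[6; 1, 3, 4]

115 = 6·17 + 13
17 = 1·13 + 4
13 = 3·4 + 1
4 = 4·1 + 0  (stop)
So 115/17 = [6; 1, 3, 4].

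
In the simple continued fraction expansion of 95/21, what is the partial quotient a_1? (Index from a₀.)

1

95 = 4·21 + 11   →  a_0 = 4
21 = 1·11 + 10   →  a_1 = 1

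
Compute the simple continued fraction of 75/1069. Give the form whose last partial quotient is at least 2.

[0; 14, 3, 1, 18]

75 = 0*1069 + 75
1069 = 14*75 + 19
75 = 3*19 + 18
19 = 1*18 + 1
18 = 18*1 + 0  (stop)
So 75/1069 = [0; 14, 3, 1, 18].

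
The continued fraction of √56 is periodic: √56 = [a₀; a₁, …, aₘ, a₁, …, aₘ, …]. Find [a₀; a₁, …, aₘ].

a₀ = ⌊√56⌋ = 7.

[7; 2, 14]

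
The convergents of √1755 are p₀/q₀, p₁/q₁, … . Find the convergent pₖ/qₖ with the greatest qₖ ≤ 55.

1173/28

√1755 = [41; 1, 8, 3, 8, 1, 82, …] (period length 6).
Convergents:
  p_0/q_0 = 41/1
  p_1/q_1 = 42/1
  p_2/q_2 = 377/9
  p_3/q_3 = 1173/28
  p_4/q_4 = 9761/233
q_3 = 28 ≤ 55 < 233 = q_4, so the answer is 1173/28.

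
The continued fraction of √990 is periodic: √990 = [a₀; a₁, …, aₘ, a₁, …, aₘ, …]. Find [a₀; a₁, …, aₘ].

a₀ = ⌊√990⌋ = 31.
With m₀=0, d₀=1 and mₖ₊₁ = dₖaₖ − mₖ, dₖ₊₁ = (n − mₖ₊₁²)/dₖ, aₖ₊₁ = ⌊(a₀+mₖ₊₁)/dₖ₊₁⌋:
  k=1: m=31, d=29, a=2
  k=2: m=27, d=9, a=6
  k=3: m=27, d=29, a=2
  k=4: m=31, d=1, a=62
d=1 and a=2a₀=62 at k=4, so the next step gives (m, d) = (31, 29) again — its k=1 value — and the period has length 4.

[31; 2, 6, 2, 62]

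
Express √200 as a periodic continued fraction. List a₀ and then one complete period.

a₀ = ⌊√200⌋ = 14.
With m₀=0, d₀=1 and mₖ₊₁ = dₖaₖ − mₖ, dₖ₊₁ = (n − mₖ₊₁²)/dₖ, aₖ₊₁ = ⌊(a₀+mₖ₊₁)/dₖ₊₁⌋:
  k=1: m=14, d=4, a=7
  k=2: m=14, d=1, a=28
d=1 and a=2a₀=28 at k=2, so the next step gives (m, d) = (14, 4) again — its k=1 value — and the period has length 2.

[14; 7, 28]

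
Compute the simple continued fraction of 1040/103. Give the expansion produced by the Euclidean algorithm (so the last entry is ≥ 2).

1040 = 10*103 + 10
103 = 10*10 + 3
10 = 3*3 + 1
3 = 3*1 + 0  (stop)
So 1040/103 = [10; 10, 3, 3].

[10; 10, 3, 3]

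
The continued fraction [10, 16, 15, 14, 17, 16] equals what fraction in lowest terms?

9351103/929326

Fold from the inside: start with 16/1.
  17 + 1/16 = 273/16
  14 + 16/273 = 3838/273
  15 + 273/3838 = 57843/3838
  16 + 3838/57843 = 929326/57843
  10 + 57843/929326 = 9351103/929326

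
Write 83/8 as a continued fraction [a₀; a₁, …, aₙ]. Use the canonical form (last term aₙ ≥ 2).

[10; 2, 1, 2]

83 = 10*8 + 3
8 = 2*3 + 2
3 = 1*2 + 1
2 = 2*1 + 0  (stop)
So 83/8 = [10; 2, 1, 2].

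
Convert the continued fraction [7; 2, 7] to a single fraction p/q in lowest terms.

Using pₖ = aₖpₖ₋₁ + pₖ₋₂ and qₖ = aₖqₖ₋₁ + qₖ₋₂:
  k=0: a=7, p=7, q=1
  k=1: a=2, p=15, q=2
  k=2: a=7, p=112, q=15

112/15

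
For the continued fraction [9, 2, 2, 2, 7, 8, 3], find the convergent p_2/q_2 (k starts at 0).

Using pₖ = aₖpₖ₋₁ + pₖ₋₂, qₖ = aₖqₖ₋₁ + qₖ₋₂ (with p₋₁=1, p₋₂=0, q₋₁=0, q₋₂=1):
  k=0: a=9, p=9, q=1
  k=1: a=2, p=19, q=2
  k=2: a=2, p=47, q=5

47/5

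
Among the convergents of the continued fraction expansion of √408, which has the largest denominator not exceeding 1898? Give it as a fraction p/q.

√408 = [20; 5, 40, …] (period length 2).
Convergents:
  p_0/q_0 = 20/1
  p_1/q_1 = 101/5
  p_2/q_2 = 4060/201
  p_3/q_3 = 20401/1010
  p_4/q_4 = 820100/40601
q_3 = 1010 ≤ 1898 < 40601 = q_4, so the answer is 20401/1010.

20401/1010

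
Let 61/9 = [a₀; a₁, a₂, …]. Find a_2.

61 = 6·9 + 7   →  a_0 = 6
9 = 1·7 + 2   →  a_1 = 1
7 = 3·2 + 1   →  a_2 = 3

3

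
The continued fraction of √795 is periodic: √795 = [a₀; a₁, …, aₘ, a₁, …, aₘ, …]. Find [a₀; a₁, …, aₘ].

[28; 5, 9, 5, 56]

a₀ = ⌊√795⌋ = 28.
With m₀=0, d₀=1 and mₖ₊₁ = dₖaₖ − mₖ, dₖ₊₁ = (n − mₖ₊₁²)/dₖ, aₖ₊₁ = ⌊(a₀+mₖ₊₁)/dₖ₊₁⌋:
  k=1: m=28, d=11, a=5
  k=2: m=27, d=6, a=9
  k=3: m=27, d=11, a=5
  k=4: m=28, d=1, a=56
d=1 and a=2a₀=56 at k=4, so the next step gives (m, d) = (28, 11) again — its k=1 value — and the period has length 4.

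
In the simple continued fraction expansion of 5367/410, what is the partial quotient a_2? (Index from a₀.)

12

5367 = 13·410 + 37   →  a_0 = 13
410 = 11·37 + 3   →  a_1 = 11
37 = 12·3 + 1   →  a_2 = 12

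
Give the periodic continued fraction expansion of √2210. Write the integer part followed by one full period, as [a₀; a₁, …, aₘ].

[47; 94]

a₀ = ⌊√2210⌋ = 47.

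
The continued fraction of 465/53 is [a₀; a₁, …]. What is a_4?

2

465 = 8·53 + 41   →  a_0 = 8
53 = 1·41 + 12   →  a_1 = 1
41 = 3·12 + 5   →  a_2 = 3
12 = 2·5 + 2   →  a_3 = 2
5 = 2·2 + 1   →  a_4 = 2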